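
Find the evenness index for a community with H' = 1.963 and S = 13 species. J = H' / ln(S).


ln(13) = 2.56495
J = H' / ln(S) = 1.963 / 2.56495 = 0.765317 ≈ 0.7653

0.7653


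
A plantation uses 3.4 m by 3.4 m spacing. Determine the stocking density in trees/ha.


N = 10000 / 3.4^2 = 10000 / 11.56 = 865.052 ≈ 865 trees/ha

865 trees/ha


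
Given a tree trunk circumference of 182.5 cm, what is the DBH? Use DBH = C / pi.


DBH = C / pi = 182.5 / 3.141593 = 58.0915 ≈ 58.09 cm

58.09 cm


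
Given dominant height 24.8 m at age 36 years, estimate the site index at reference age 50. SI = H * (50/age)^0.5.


50/36 = 1.38889
(1.38889)^0.5 = 1.17851
SI = 24.8 * 1.17851 = 29.2270 ≈ 29.2 m

29.2 m


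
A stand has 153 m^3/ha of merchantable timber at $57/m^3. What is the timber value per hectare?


Value = 153 * 57 = $8721/ha

$8721/ha


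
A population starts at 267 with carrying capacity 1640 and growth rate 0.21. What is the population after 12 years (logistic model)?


(K - N0)/N0 = (1640 - 267)/267 = 1373/267 = 5.14232
r*t = 0.21 * 12 = 2.52; exp(-2.52) = 0.0804596
5.14232 * 0.0804596 = 0.413749
1 + 0.413749 = 1.41375
N = 1640 / 1.41375 = 1160.04 ≈ 1160

1160


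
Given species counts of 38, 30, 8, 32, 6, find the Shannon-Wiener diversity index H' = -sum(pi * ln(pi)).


Total N = 38 + 30 + 8 + 32 + 6 = 114
Per-species terms:
  p = 38/114 = 0.333333; ln(p) = -1.098613; p*ln(p) = 0.333333 * (-1.098613) = -0.366204
  p = 30/114 = 0.263158; ln(p) = -1.335001; p*ln(p) = 0.263158 * (-1.335001) = -0.351316
  p = 8/114 = 0.070175; ln(p) = -2.656763; p*ln(p) = 0.070175 * (-2.656763) = -0.186438
  p = 32/114 = 0.280702; ln(p) = -1.270462; p*ln(p) = 0.280702 * (-1.270462) = -0.356621
  p = 6/114 = 0.052632; ln(p) = -2.944431; p*ln(p) = 0.052632 * (-2.944431) = -0.154971
sum(p*ln(p)) = (-0.366204) + (-0.351316) + (-0.186438) + (-0.356621) + (-0.154971) = -1.415550
H' = -(-1.415550) = 1.415550 ≈ 1.4156

1.4156


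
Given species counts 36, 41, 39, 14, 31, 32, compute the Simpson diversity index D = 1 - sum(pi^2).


Total N = 36 + 41 + 39 + 14 + 31 + 32 = 193
Per-species terms:
  p = 36/193 = 0.186528; p^2 = 0.186528^2 = 0.034793
  p = 41/193 = 0.212435; p^2 = 0.212435^2 = 0.045129
  p = 39/193 = 0.202073; p^2 = 0.202073^2 = 0.040833
  p = 14/193 = 0.072539; p^2 = 0.072539^2 = 0.005262
  p = 31/193 = 0.160622; p^2 = 0.160622^2 = 0.025799
  p = 32/193 = 0.165803; p^2 = 0.165803^2 = 0.027491
sum(p^2) = 0.034793 + 0.045129 + 0.040833 + 0.005262 + 0.025799 + 0.027491 = 0.179307
D = 1 - 0.179307 = 0.820693 ≈ 0.8207

0.8207


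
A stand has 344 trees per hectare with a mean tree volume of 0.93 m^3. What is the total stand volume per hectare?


V_stand = 344 * 0.93 = 319.92 ≈ 319.9 m^3/ha

319.9 m^3/ha


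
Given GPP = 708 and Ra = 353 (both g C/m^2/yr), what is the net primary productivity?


NPP = GPP - Ra = 708 - 353 = 355 g C/m^2/yr

355 g C/m^2/yr


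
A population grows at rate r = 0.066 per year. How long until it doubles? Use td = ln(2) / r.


td = ln(2) / 0.066 = 0.693147 / 0.066 = 10.5022 ≈ 10.5 years

10.5 years


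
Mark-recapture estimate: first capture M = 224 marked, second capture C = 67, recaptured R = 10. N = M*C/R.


N = M * C / R = 224 * 67 / 10 = 15008 / 10 = 1500.80 ≈ 1501

1501 individuals


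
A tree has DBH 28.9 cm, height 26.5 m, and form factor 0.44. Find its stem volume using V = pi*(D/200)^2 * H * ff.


(D/200)^2 = (28.9/200)^2 = 0.1445^2 = 0.02088025
BA = 3.141593 * 0.02088025 = 0.0655972 m^2
V = 0.0655972 * 26.5 * 0.44 = 0.764863 ≈ 0.765 m^3

0.765 m^3


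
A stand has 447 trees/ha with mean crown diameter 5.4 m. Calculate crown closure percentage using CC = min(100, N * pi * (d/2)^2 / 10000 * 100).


(d/2)^2 = (5.4/2)^2 = 2.7^2 = 7.29
Crown area = 3.141593 * 7.29 = 22.9022 m^2
N * area / 10000 * 100 = 447 * 22.9022 / 10000 * 100 = 102.373
CC = min(100, 102.373) = 100%

100%


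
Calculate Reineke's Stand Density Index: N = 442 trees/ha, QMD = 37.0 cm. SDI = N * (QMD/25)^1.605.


QMD/25 = 37.0/25 = 1.48
(1.48)^1.605 = exp(1.605 * ln(1.48)) = exp(1.605 * 0.392042) = exp(0.629227) = 1.87616
SDI = 442 * 1.87616 = 829.263 ≈ 829

829


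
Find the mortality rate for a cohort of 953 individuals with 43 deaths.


Mortality rate = 43 / 953 = 0.045121 ≈ 0.0451

0.0451


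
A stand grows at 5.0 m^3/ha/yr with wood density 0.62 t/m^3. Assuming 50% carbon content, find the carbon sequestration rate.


C = 5.0 * 0.62 * 0.5 = 1.55 t C/ha/yr

1.55 t C/ha/yr


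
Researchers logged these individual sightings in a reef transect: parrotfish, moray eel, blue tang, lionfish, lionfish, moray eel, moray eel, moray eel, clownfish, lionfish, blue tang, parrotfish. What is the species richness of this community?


Total individuals logged = 12
Distinct species (count of individuals): parrotfish (2), moray eel (4), blue tang (2), lionfish (3), clownfish (1)
Species richness = number of distinct species = 5

5


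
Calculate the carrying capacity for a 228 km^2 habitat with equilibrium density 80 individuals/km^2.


K = 80 * 228 = 18240 individuals

18240 individuals


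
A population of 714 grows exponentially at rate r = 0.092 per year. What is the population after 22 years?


r*t = 0.092 * 22 = 2.024
exp(2.024) = 7.56854
N = 714 * 7.56854 = 5403.94 ≈ 5404

5404


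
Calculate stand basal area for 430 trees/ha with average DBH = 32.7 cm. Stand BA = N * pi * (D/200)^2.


(D/200)^2 = (32.7/200)^2 = 0.1635^2 = 0.02673225
Individual BA = 3.141593 * 0.02673225 = 0.0839818 m^2
Stand BA = 430 * 0.0839818 = 36.1122 ≈ 36.11 m^2/ha

36.11 m^2/ha


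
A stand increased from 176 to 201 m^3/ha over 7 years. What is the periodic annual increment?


PAI = (V2 - V1) / period = (201 - 176) / 7 = 25 / 7 = 3.5714 ≈ 3.57 m^3/ha/yr

3.57 m^3/ha/yr


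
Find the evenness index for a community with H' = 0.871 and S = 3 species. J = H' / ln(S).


ln(3) = 1.09861
J = H' / ln(S) = 0.871 / 1.09861 = 0.792820 ≈ 0.7928

0.7928


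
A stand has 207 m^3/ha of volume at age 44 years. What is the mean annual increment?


MAI = 207 / 44 = 4.7045 ≈ 4.70 m^3/ha/yr

4.70 m^3/ha/yr


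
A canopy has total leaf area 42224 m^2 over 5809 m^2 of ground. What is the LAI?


LAI = 42224 / 5809 = 7.2687 ≈ 7.27

7.27


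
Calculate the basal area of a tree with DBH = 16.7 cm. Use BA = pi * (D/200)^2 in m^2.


D/200 = 16.7/200 = 0.0835 m
(D/200)^2 = 0.0835^2 = 0.00697225
BA = 3.141593 * 0.00697225 = 0.0219040 ≈ 0.0219 m^2

0.0219 m^2


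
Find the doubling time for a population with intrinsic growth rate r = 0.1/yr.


td = ln(2) / 0.1 = 0.693147 / 0.1 = 6.93147 ≈ 6.9 years

6.9 years


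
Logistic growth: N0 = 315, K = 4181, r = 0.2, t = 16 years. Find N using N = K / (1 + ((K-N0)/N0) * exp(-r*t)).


(K - N0)/N0 = (4181 - 315)/315 = 3866/315 = 12.2730
r*t = 0.2 * 16 = 3.2; exp(-3.2) = 0.0407622
12.2730 * 0.0407622 = 0.500274
1 + 0.500274 = 1.50027
N = 4181 / 1.50027 = 2786.83 ≈ 2787

2787


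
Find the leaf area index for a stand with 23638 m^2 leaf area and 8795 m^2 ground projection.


LAI = 23638 / 8795 = 2.6877 ≈ 2.69

2.69


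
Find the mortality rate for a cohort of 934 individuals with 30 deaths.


Mortality rate = 30 / 934 = 0.032120 ≈ 0.0321

0.0321


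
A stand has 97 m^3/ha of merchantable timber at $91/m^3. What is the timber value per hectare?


Value = 97 * 91 = $8827/ha

$8827/ha


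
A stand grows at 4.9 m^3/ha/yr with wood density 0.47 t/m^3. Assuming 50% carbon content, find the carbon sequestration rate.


C = 4.9 * 0.47 * 0.5 = 1.1515 ≈ 1.15 t C/ha/yr

1.15 t C/ha/yr


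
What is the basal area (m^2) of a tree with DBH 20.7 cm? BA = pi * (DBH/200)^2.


D/200 = 20.7/200 = 0.1035 m
(D/200)^2 = 0.1035^2 = 0.01071225
BA = 3.141593 * 0.01071225 = 0.0336535 ≈ 0.0337 m^2

0.0337 m^2


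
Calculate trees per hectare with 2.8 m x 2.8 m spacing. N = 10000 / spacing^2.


N = 10000 / 2.8^2 = 10000 / 7.84 = 1275.51 ≈ 1276 trees/ha

1276 trees/ha


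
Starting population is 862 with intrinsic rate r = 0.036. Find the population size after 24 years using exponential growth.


r*t = 0.036 * 24 = 0.864
exp(0.864) = 2.37263
N = 862 * 2.37263 = 2045.21 ≈ 2045

2045


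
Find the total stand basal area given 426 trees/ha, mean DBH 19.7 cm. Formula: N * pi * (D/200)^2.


(D/200)^2 = (19.7/200)^2 = 0.0985^2 = 0.00970225
Individual BA = 3.141593 * 0.00970225 = 0.0304805 m^2
Stand BA = 426 * 0.0304805 = 12.9847 ≈ 12.98 m^2/ha

12.98 m^2/ha


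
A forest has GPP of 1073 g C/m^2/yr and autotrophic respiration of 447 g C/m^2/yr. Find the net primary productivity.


NPP = GPP - Ra = 1073 - 447 = 626 g C/m^2/yr

626 g C/m^2/yr


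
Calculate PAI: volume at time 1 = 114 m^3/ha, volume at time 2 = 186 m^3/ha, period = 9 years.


PAI = (V2 - V1) / period = (186 - 114) / 9 = 72 / 9 = 8.00 m^3/ha/yr

8.00 m^3/ha/yr


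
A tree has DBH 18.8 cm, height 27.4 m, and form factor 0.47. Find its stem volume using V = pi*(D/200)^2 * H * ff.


(D/200)^2 = (18.8/200)^2 = 0.094^2 = 0.008836
BA = 3.141593 * 0.008836 = 0.0277591 m^2
V = 0.0277591 * 27.4 * 0.47 = 0.357482 ≈ 0.357 m^3

0.357 m^3


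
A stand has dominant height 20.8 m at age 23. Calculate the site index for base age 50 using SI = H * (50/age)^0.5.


50/23 = 2.17391
(2.17391)^0.5 = 1.47442
SI = 20.8 * 1.47442 = 30.6679 ≈ 30.7 m

30.7 m


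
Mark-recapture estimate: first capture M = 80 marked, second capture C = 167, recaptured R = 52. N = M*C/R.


N = M * C / R = 80 * 167 / 52 = 13360 / 52 = 256.92 ≈ 257

257 individuals


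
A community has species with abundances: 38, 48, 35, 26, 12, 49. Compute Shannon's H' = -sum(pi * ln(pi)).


Total N = 38 + 48 + 35 + 26 + 12 + 49 = 208
Per-species terms:
  p = 38/208 = 0.182692; ln(p) = -1.699954; p*ln(p) = 0.182692 * (-1.699954) = -0.310568
  p = 48/208 = 0.230769; ln(p) = -1.466338; p*ln(p) = 0.230769 * (-1.466338) = -0.338385
  p = 35/208 = 0.168269; ln(p) = -1.782191; p*ln(p) = 0.168269 * (-1.782191) = -0.299887
  p = 26/208 = 0.125000; ln(p) = -2.079442; p*ln(p) = 0.125000 * (-2.079442) = -0.259930
  p = 12/208 = 0.057692; ln(p) = -2.852637; p*ln(p) = 0.057692 * (-2.852637) = -0.164574
  p = 49/208 = 0.235577; ln(p) = -1.445717; p*ln(p) = 0.235577 * (-1.445717) = -0.340578
sum(p*ln(p)) = (-0.310568) + (-0.338385) + (-0.299887) + (-0.259930) + (-0.164574) + (-0.340578) = -1.713922
H' = -(-1.713922) = 1.713922 ≈ 1.7139

1.7139


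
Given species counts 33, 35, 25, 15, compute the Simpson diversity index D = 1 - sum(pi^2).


Total N = 33 + 35 + 25 + 15 = 108
Per-species terms:
  p = 33/108 = 0.305556; p^2 = 0.305556^2 = 0.093364
  p = 35/108 = 0.324074; p^2 = 0.324074^2 = 0.105024
  p = 25/108 = 0.231481; p^2 = 0.231481^2 = 0.053583
  p = 15/108 = 0.138889; p^2 = 0.138889^2 = 0.019290
sum(p^2) = 0.093364 + 0.105024 + 0.053583 + 0.019290 = 0.271261
D = 1 - 0.271261 = 0.728739 ≈ 0.7287

0.7287


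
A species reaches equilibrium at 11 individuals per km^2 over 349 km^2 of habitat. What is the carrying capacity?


K = 11 * 349 = 3839 individuals

3839 individuals


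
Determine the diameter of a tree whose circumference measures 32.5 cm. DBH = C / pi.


DBH = C / pi = 32.5 / 3.141593 = 10.3451 ≈ 10.35 cm

10.35 cm


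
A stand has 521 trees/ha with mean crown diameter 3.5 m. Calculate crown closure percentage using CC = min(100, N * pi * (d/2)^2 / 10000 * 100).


(d/2)^2 = (3.5/2)^2 = 1.75^2 = 3.0625
Crown area = 3.141593 * 3.0625 = 9.62113 m^2
N * area / 10000 * 100 = 521 * 9.62113 / 10000 * 100 = 50.1261
CC = min(100, 50.1261) = 50.1261 ≈ 50.1%

50.1%


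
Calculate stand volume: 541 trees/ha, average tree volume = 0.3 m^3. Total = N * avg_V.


V_stand = 541 * 0.3 = 162.3 m^3/ha

162.3 m^3/ha


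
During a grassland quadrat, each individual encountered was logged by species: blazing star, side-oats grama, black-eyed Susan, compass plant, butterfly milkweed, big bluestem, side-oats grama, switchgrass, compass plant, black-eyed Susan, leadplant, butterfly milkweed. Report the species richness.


Total individuals logged = 12
Distinct species (count of individuals): blazing star (1), side-oats grama (2), black-eyed Susan (2), compass plant (2), butterfly milkweed (2), big bluestem (1), switchgrass (1), leadplant (1)
Species richness = number of distinct species = 8

8


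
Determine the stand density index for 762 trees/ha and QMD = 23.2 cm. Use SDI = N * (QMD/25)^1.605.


QMD/25 = 23.2/25 = 0.928
(0.928)^1.605 = exp(1.605 * ln(0.928)) = exp(1.605 * (-0.0747235)) = exp(-0.119931) = 0.886982
SDI = 762 * 0.886982 = 675.880 ≈ 676

676


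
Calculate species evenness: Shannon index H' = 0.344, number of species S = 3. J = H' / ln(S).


ln(3) = 1.09861
J = H' / ln(S) = 0.344 / 1.09861 = 0.313123 ≈ 0.3131

0.3131


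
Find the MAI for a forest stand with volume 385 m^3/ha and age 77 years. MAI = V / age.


MAI = 385 / 77 = 5.00 m^3/ha/yr

5.00 m^3/ha/yr


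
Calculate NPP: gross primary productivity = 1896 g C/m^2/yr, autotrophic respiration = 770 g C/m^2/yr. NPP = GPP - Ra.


NPP = GPP - Ra = 1896 - 770 = 1126 g C/m^2/yr

1126 g C/m^2/yr


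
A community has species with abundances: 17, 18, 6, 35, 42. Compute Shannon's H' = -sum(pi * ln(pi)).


Total N = 17 + 18 + 6 + 35 + 42 = 118
Per-species terms:
  p = 17/118 = 0.144068; ln(p) = -1.937470; p*ln(p) = 0.144068 * (-1.937470) = -0.279127
  p = 18/118 = 0.152542; ln(p) = -1.880315; p*ln(p) = 0.152542 * (-1.880315) = -0.286827
  p = 6/118 = 0.050847; ln(p) = -2.978934; p*ln(p) = 0.050847 * (-2.978934) = -0.151470
  p = 35/118 = 0.296610; ln(p) = -1.215337; p*ln(p) = 0.296610 * (-1.215337) = -0.360481
  p = 42/118 = 0.355932; ln(p) = -1.033016; p*ln(p) = 0.355932 * (-1.033016) = -0.367683
sum(p*ln(p)) = (-0.279127) + (-0.286827) + (-0.151470) + (-0.360481) + (-0.367683) = -1.445588
H' = -(-1.445588) = 1.445588 ≈ 1.4456

1.4456


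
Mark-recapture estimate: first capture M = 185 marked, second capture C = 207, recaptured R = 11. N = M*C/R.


N = M * C / R = 185 * 207 / 11 = 38295 / 11 = 3481.36 ≈ 3481

3481 individuals


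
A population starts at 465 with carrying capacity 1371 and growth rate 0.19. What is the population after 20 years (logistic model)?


(K - N0)/N0 = (1371 - 465)/465 = 906/465 = 1.94839
r*t = 0.19 * 20 = 3.8; exp(-3.8) = 0.0223708
1.94839 * 0.0223708 = 0.0435870
1 + 0.0435870 = 1.04359
N = 1371 / 1.04359 = 1313.73 ≈ 1314

1314


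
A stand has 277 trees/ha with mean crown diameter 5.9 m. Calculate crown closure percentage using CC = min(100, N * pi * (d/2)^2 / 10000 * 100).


(d/2)^2 = (5.9/2)^2 = 2.95^2 = 8.7025
Crown area = 3.141593 * 8.7025 = 27.3397 m^2
N * area / 10000 * 100 = 277 * 27.3397 / 10000 * 100 = 75.7310
CC = min(100, 75.7310) = 75.7310 ≈ 75.7%

75.7%


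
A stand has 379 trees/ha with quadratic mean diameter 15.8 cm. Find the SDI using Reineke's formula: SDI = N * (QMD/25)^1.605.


QMD/25 = 15.8/25 = 0.632
(0.632)^1.605 = exp(1.605 * ln(0.632)) = exp(1.605 * (-0.458866)) = exp(-0.736480) = 0.478796
SDI = 379 * 0.478796 = 181.464 ≈ 181

181


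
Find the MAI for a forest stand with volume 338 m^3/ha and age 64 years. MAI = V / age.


MAI = 338 / 64 = 5.2813 ≈ 5.28 m^3/ha/yr

5.28 m^3/ha/yr


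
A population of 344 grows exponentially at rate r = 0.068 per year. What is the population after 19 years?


r*t = 0.068 * 19 = 1.292
exp(1.292) = 3.64006
N = 344 * 3.64006 = 1252.18 ≈ 1252

1252


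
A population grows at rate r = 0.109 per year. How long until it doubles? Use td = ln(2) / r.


td = ln(2) / 0.109 = 0.693147 / 0.109 = 6.35915 ≈ 6.4 years

6.4 years


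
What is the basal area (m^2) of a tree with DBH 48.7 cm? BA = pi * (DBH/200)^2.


D/200 = 48.7/200 = 0.2435 m
(D/200)^2 = 0.2435^2 = 0.05929225
BA = 3.141593 * 0.05929225 = 0.186272 ≈ 0.1863 m^2

0.1863 m^2


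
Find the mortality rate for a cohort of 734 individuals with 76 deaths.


Mortality rate = 76 / 734 = 0.103542 ≈ 0.1035

0.1035


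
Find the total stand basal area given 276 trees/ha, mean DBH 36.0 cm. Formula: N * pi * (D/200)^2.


(D/200)^2 = (36.0/200)^2 = 0.18^2 = 0.0324
Individual BA = 3.141593 * 0.0324 = 0.101788 m^2
Stand BA = 276 * 0.101788 = 28.0935 ≈ 28.09 m^2/ha

28.09 m^2/ha


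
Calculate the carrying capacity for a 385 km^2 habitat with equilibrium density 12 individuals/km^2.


K = 12 * 385 = 4620 individuals

4620 individuals


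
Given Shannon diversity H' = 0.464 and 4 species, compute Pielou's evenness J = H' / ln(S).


ln(4) = 1.38629
J = H' / ln(S) = 0.464 / 1.38629 = 0.334706 ≈ 0.3347

0.3347


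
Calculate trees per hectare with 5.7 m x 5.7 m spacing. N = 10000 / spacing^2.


N = 10000 / 5.7^2 = 10000 / 32.49 = 307.787 ≈ 308 trees/ha

308 trees/ha


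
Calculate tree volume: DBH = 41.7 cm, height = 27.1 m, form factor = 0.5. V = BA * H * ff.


(D/200)^2 = (41.7/200)^2 = 0.2085^2 = 0.04347225
BA = 3.141593 * 0.04347225 = 0.136572 m^2
V = 0.136572 * 27.1 * 0.5 = 1.85055 ≈ 1.851 m^3

1.851 m^3


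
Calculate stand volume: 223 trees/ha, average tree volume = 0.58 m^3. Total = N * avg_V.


V_stand = 223 * 0.58 = 129.34 ≈ 129.3 m^3/ha

129.3 m^3/ha


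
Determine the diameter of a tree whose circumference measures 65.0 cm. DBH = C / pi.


DBH = C / pi = 65.0 / 3.141593 = 20.6901 ≈ 20.69 cm

20.69 cm


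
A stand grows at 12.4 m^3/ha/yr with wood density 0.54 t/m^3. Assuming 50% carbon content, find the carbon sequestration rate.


C = 12.4 * 0.54 * 0.5 = 3.348 ≈ 3.35 t C/ha/yr

3.35 t C/ha/yr


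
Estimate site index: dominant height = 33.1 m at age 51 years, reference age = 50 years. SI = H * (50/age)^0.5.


50/51 = 0.980392
(0.980392)^0.5 = 0.990147
SI = 33.1 * 0.990147 = 32.7739 ≈ 32.8 m

32.8 m


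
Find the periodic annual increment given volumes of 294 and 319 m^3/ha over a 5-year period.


PAI = (V2 - V1) / period = (319 - 294) / 5 = 25 / 5 = 5.00 m^3/ha/yr

5.00 m^3/ha/yr


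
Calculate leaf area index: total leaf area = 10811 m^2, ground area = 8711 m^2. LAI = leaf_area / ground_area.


LAI = 10811 / 8711 = 1.2411 ≈ 1.24

1.24


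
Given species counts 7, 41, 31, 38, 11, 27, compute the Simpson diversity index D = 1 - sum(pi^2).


Total N = 7 + 41 + 31 + 38 + 11 + 27 = 155
Per-species terms:
  p = 7/155 = 0.045161; p^2 = 0.045161^2 = 0.002040
  p = 41/155 = 0.264516; p^2 = 0.264516^2 = 0.069969
  p = 31/155 = 0.200000; p^2 = 0.200000^2 = 0.040000
  p = 38/155 = 0.245161; p^2 = 0.245161^2 = 0.060104
  p = 11/155 = 0.070968; p^2 = 0.070968^2 = 0.005036
  p = 27/155 = 0.174194; p^2 = 0.174194^2 = 0.030344
sum(p^2) = 0.002040 + 0.069969 + 0.040000 + 0.060104 + 0.005036 + 0.030344 = 0.207493
D = 1 - 0.207493 = 0.792507 ≈ 0.7925

0.7925


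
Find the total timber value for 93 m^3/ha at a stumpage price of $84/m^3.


Value = 93 * 84 = $7812/ha

$7812/ha


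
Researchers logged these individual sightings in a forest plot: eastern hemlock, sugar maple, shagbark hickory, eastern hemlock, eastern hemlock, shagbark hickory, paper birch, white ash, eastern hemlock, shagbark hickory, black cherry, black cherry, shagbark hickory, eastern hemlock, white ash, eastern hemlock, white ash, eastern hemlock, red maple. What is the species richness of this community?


Total individuals logged = 19
Distinct species (count of individuals): eastern hemlock (7), sugar maple (1), shagbark hickory (4), paper birch (1), white ash (3), black cherry (2), red maple (1)
Species richness = number of distinct species = 7

7


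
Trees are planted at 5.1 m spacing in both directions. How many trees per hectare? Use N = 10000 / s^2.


N = 10000 / 5.1^2 = 10000 / 26.01 = 384.468 ≈ 384 trees/ha

384 trees/ha


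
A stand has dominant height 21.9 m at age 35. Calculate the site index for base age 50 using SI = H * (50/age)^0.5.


50/35 = 1.42857
(1.42857)^0.5 = 1.19523
SI = 21.9 * 1.19523 = 26.1755 ≈ 26.2 m

26.2 m


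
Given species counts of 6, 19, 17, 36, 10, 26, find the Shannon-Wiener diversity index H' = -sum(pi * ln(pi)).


Total N = 6 + 19 + 17 + 36 + 10 + 26 = 114
Per-species terms:
  p = 6/114 = 0.052632; ln(p) = -2.944431; p*ln(p) = 0.052632 * (-2.944431) = -0.154971
  p = 19/114 = 0.166667; ln(p) = -1.791757; p*ln(p) = 0.166667 * (-1.791757) = -0.298627
  p = 17/114 = 0.149123; ln(p) = -1.902984; p*ln(p) = 0.149123 * (-1.902984) = -0.283779
  p = 36/114 = 0.315789; ln(p) = -1.152681; p*ln(p) = 0.315789 * (-1.152681) = -0.364004
  p = 10/114 = 0.087719; ln(p) = -2.433617; p*ln(p) = 0.087719 * (-2.433617) = -0.213474
  p = 26/114 = 0.228070; ln(p) = -1.478103; p*ln(p) = 0.228070 * (-1.478103) = -0.337111
sum(p*ln(p)) = (-0.154971) + (-0.298627) + (-0.283779) + (-0.364004) + (-0.213474) + (-0.337111) = -1.651966
H' = -(-1.651966) = 1.651966 ≈ 1.6520

1.6520


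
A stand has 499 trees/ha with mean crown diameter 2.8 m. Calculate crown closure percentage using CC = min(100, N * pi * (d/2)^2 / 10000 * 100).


(d/2)^2 = (2.8/2)^2 = 1.4^2 = 1.96
Crown area = 3.141593 * 1.96 = 6.15752 m^2
N * area / 10000 * 100 = 499 * 6.15752 / 10000 * 100 = 30.7260
CC = min(100, 30.7260) = 30.7260 ≈ 30.7%

30.7%


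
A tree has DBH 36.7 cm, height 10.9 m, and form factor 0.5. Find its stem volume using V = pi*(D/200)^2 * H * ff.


(D/200)^2 = (36.7/200)^2 = 0.1835^2 = 0.03367225
BA = 3.141593 * 0.03367225 = 0.105785 m^2
V = 0.105785 * 10.9 * 0.5 = 0.576528 ≈ 0.577 m^3

0.577 m^3


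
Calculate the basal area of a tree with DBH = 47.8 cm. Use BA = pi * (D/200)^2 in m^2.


D/200 = 47.8/200 = 0.239 m
(D/200)^2 = 0.239^2 = 0.057121
BA = 3.141593 * 0.057121 = 0.179451 ≈ 0.1795 m^2

0.1795 m^2


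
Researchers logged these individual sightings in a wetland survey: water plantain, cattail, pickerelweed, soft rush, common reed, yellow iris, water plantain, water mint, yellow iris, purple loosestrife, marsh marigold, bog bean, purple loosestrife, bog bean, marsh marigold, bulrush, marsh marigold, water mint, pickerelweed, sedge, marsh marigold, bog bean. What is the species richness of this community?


Total individuals logged = 22
Distinct species (count of individuals): water plantain (2), cattail (1), pickerelweed (2), soft rush (1), common reed (1), yellow iris (2), water mint (2), purple loosestrife (2), marsh marigold (4), bog bean (3), bulrush (1), sedge (1)
Species richness = number of distinct species = 12

12


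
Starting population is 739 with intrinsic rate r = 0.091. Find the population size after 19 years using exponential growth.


r*t = 0.091 * 19 = 1.729
exp(1.729) = 5.63502
N = 739 * 5.63502 = 4164.28 ≈ 4164

4164


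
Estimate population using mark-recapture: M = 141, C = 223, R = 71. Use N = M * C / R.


N = M * C / R = 141 * 223 / 71 = 31443 / 71 = 442.86 ≈ 443

443 individuals


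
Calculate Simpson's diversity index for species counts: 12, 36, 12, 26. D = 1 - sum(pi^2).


Total N = 12 + 36 + 12 + 26 = 86
Per-species terms:
  p = 12/86 = 0.139535; p^2 = 0.139535^2 = 0.019470
  p = 36/86 = 0.418605; p^2 = 0.418605^2 = 0.175230
  p = 12/86 = 0.139535; p^2 = 0.139535^2 = 0.019470
  p = 26/86 = 0.302326; p^2 = 0.302326^2 = 0.091401
sum(p^2) = 0.019470 + 0.175230 + 0.019470 + 0.091401 = 0.305571
D = 1 - 0.305571 = 0.694429 ≈ 0.6944

0.6944


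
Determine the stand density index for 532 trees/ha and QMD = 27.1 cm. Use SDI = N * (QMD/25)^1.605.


QMD/25 = 27.1/25 = 1.084
(1.084)^1.605 = exp(1.605 * ln(1.084)) = exp(1.605 * 0.0806579) = exp(0.129456) = 1.13821
SDI = 532 * 1.13821 = 605.528 ≈ 606

606


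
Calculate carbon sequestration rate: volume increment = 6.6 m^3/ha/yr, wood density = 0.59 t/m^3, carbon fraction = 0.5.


C = 6.6 * 0.59 * 0.5 = 1.947 ≈ 1.95 t C/ha/yr

1.95 t C/ha/yr


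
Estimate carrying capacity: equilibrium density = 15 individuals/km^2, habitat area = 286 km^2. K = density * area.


K = 15 * 286 = 4290 individuals

4290 individuals


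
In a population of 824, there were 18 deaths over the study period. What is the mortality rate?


Mortality rate = 18 / 824 = 0.021845 ≈ 0.0218

0.0218


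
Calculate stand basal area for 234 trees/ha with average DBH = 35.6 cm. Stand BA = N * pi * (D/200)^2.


(D/200)^2 = (35.6/200)^2 = 0.178^2 = 0.031684
Individual BA = 3.141593 * 0.031684 = 0.0995382 m^2
Stand BA = 234 * 0.0995382 = 23.2919 ≈ 23.29 m^2/ha

23.29 m^2/ha


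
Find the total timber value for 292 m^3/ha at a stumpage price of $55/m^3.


Value = 292 * 55 = $16060/ha

$16060/ha


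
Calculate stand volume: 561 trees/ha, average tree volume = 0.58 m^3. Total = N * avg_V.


V_stand = 561 * 0.58 = 325.38 ≈ 325.4 m^3/ha

325.4 m^3/ha


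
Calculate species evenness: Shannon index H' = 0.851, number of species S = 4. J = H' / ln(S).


ln(4) = 1.38629
J = H' / ln(S) = 0.851 / 1.38629 = 0.613869 ≈ 0.6139

0.6139


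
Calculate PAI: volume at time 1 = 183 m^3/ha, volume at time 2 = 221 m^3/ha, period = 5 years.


PAI = (V2 - V1) / period = (221 - 183) / 5 = 38 / 5 = 7.60 m^3/ha/yr

7.60 m^3/ha/yr


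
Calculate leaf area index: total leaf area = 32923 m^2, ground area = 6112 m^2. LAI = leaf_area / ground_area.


LAI = 32923 / 6112 = 5.3866 ≈ 5.39

5.39


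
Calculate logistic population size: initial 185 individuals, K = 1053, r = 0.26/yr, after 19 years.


(K - N0)/N0 = (1053 - 185)/185 = 868/185 = 4.69189
r*t = 0.26 * 19 = 4.94; exp(-4.94) = 0.00715460
4.69189 * 0.00715460 = 0.0335686
1 + 0.0335686 = 1.03357
N = 1053 / 1.03357 = 1018.80 ≈ 1019

1019


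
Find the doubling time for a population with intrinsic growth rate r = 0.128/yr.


td = ln(2) / 0.128 = 0.693147 / 0.128 = 5.41521 ≈ 5.4 years

5.4 years


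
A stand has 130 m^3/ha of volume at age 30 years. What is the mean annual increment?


MAI = 130 / 30 = 4.3333 ≈ 4.33 m^3/ha/yr

4.33 m^3/ha/yr


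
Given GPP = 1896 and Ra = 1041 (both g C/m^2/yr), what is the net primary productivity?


NPP = GPP - Ra = 1896 - 1041 = 855 g C/m^2/yr

855 g C/m^2/yr


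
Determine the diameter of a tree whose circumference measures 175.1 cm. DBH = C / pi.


DBH = C / pi = 175.1 / 3.141593 = 55.7361 ≈ 55.74 cm

55.74 cm


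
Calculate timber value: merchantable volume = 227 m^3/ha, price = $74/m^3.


Value = 227 * 74 = $16798/ha

$16798/ha


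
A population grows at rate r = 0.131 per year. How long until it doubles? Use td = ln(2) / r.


td = ln(2) / 0.131 = 0.693147 / 0.131 = 5.29120 ≈ 5.3 years

5.3 years


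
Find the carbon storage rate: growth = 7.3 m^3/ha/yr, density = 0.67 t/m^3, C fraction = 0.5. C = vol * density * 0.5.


C = 7.3 * 0.67 * 0.5 = 2.4455 ≈ 2.45 t C/ha/yr

2.45 t C/ha/yr


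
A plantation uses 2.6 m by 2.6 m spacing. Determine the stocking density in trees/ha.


N = 10000 / 2.6^2 = 10000 / 6.76 = 1479.29 ≈ 1479 trees/ha

1479 trees/ha


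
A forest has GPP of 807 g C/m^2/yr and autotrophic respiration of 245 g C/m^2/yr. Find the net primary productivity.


NPP = GPP - Ra = 807 - 245 = 562 g C/m^2/yr

562 g C/m^2/yr


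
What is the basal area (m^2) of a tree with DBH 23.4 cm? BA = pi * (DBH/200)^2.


D/200 = 23.4/200 = 0.117 m
(D/200)^2 = 0.117^2 = 0.013689
BA = 3.141593 * 0.013689 = 0.0430053 ≈ 0.0430 m^2

0.0430 m^2


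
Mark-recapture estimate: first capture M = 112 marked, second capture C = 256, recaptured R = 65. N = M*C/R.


N = M * C / R = 112 * 256 / 65 = 28672 / 65 = 441.11 ≈ 441

441 individuals


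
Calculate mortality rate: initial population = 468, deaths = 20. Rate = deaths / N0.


Mortality rate = 20 / 468 = 0.042735 ≈ 0.0427

0.0427


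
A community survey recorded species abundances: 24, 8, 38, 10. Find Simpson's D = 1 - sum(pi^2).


Total N = 24 + 8 + 38 + 10 = 80
Per-species terms:
  p = 24/80 = 0.300000; p^2 = 0.300000^2 = 0.090000
  p = 8/80 = 0.100000; p^2 = 0.100000^2 = 0.010000
  p = 38/80 = 0.475000; p^2 = 0.475000^2 = 0.225625
  p = 10/80 = 0.125000; p^2 = 0.125000^2 = 0.015625
sum(p^2) = 0.090000 + 0.010000 + 0.225625 + 0.015625 = 0.341250
D = 1 - 0.341250 = 0.658750 ≈ 0.6588

0.6588


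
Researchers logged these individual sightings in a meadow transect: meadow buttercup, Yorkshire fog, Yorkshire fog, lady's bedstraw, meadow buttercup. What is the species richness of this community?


Total individuals logged = 5
Distinct species (count of individuals): meadow buttercup (2), Yorkshire fog (2), lady's bedstraw (1)
Species richness = number of distinct species = 3

3


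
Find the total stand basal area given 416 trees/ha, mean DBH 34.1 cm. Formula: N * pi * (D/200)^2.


(D/200)^2 = (34.1/200)^2 = 0.1705^2 = 0.02907025
Individual BA = 3.141593 * 0.02907025 = 0.0913269 m^2
Stand BA = 416 * 0.0913269 = 37.9920 ≈ 37.99 m^2/ha

37.99 m^2/ha


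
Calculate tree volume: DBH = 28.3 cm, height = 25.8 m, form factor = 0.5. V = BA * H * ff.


(D/200)^2 = (28.3/200)^2 = 0.1415^2 = 0.02002225
BA = 3.141593 * 0.02002225 = 0.0629018 m^2
V = 0.0629018 * 25.8 * 0.5 = 0.811433 ≈ 0.811 m^3

0.811 m^3


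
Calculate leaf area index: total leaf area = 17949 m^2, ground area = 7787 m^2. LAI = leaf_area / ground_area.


LAI = 17949 / 7787 = 2.304996 ≈ 2.30

2.30


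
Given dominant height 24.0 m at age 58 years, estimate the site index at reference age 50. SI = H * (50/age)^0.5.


50/58 = 0.862069
(0.862069)^0.5 = 0.928477
SI = 24.0 * 0.928477 = 22.2834 ≈ 22.3 m

22.3 m


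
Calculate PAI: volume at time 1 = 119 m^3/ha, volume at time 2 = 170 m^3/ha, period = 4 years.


PAI = (V2 - V1) / period = (170 - 119) / 4 = 51 / 4 = 12.75 m^3/ha/yr

12.75 m^3/ha/yr


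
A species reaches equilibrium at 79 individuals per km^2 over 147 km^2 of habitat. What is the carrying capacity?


K = 79 * 147 = 11613 individuals

11613 individuals


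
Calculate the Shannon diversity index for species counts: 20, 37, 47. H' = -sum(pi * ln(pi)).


Total N = 20 + 37 + 47 = 104
Per-species terms:
  p = 20/104 = 0.192308; ln(p) = -1.648657; p*ln(p) = 0.192308 * (-1.648657) = -0.317050
  p = 37/104 = 0.355769; ln(p) = -1.033474; p*ln(p) = 0.355769 * (-1.033474) = -0.367678
  p = 47/104 = 0.451923; ln(p) = -0.794243; p*ln(p) = 0.451923 * (-0.794243) = -0.358937
sum(p*ln(p)) = (-0.317050) + (-0.367678) + (-0.358937) = -1.043665
H' = -(-1.043665) = 1.043665 ≈ 1.0437

1.0437


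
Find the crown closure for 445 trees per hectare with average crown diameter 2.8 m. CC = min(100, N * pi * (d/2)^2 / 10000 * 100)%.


(d/2)^2 = (2.8/2)^2 = 1.4^2 = 1.96
Crown area = 3.141593 * 1.96 = 6.15752 m^2
N * area / 10000 * 100 = 445 * 6.15752 / 10000 * 100 = 27.4010
CC = min(100, 27.4010) = 27.4010 ≈ 27.4%

27.4%


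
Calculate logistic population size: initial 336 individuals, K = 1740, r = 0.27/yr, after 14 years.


(K - N0)/N0 = (1740 - 336)/336 = 1404/336 = 4.17857
r*t = 0.27 * 14 = 3.78; exp(-3.78) = 0.0228227
4.17857 * 0.0228227 = 0.0953662
1 + 0.0953662 = 1.09537
N = 1740 / 1.09537 = 1588.50 ≈ 1589

1589


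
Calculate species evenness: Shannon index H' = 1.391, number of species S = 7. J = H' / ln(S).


ln(7) = 1.94591
J = H' / ln(S) = 1.391 / 1.94591 = 0.714833 ≈ 0.7148

0.7148


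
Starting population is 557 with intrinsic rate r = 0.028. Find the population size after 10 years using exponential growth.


r*t = 0.028 * 10 = 0.28
exp(0.28) = 1.32313
N = 557 * 1.32313 = 736.983 ≈ 737

737


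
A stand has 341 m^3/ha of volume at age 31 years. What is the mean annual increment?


MAI = 341 / 31 = 11.00 m^3/ha/yr

11.00 m^3/ha/yr


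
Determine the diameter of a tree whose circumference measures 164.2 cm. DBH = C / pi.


DBH = C / pi = 164.2 / 3.141593 = 52.2665 ≈ 52.27 cm

52.27 cm


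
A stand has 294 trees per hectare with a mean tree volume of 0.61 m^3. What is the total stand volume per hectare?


V_stand = 294 * 0.61 = 179.34 ≈ 179.3 m^3/ha

179.3 m^3/ha


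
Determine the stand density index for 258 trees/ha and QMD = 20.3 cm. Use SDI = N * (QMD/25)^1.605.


QMD/25 = 20.3/25 = 0.812
(0.812)^1.605 = exp(1.605 * ln(0.812)) = exp(1.605 * (-0.208255)) = exp(-0.334249) = 0.715876
SDI = 258 * 0.715876 = 184.696 ≈ 185

185


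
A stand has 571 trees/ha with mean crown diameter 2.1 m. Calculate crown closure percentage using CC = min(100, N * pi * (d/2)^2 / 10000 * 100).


(d/2)^2 = (2.1/2)^2 = 1.05^2 = 1.1025
Crown area = 3.141593 * 1.1025 = 3.46361 m^2
N * area / 10000 * 100 = 571 * 3.46361 / 10000 * 100 = 19.7772
CC = min(100, 19.7772) = 19.7772 ≈ 19.8%

19.8%


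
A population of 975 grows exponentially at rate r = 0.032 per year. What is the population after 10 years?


r*t = 0.032 * 10 = 0.32
exp(0.32) = 1.37713
N = 975 * 1.37713 = 1342.70 ≈ 1343

1343


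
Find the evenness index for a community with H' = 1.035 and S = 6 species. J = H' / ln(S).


ln(6) = 1.79176
J = H' / ln(S) = 1.035 / 1.79176 = 0.577644 ≈ 0.5776

0.5776


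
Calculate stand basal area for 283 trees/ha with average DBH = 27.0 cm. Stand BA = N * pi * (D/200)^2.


(D/200)^2 = (27.0/200)^2 = 0.135^2 = 0.018225
Individual BA = 3.141593 * 0.018225 = 0.0572555 m^2
Stand BA = 283 * 0.0572555 = 16.2033 ≈ 16.20 m^2/ha

16.20 m^2/ha


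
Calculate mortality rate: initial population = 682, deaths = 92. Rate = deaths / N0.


Mortality rate = 92 / 682 = 0.134897 ≈ 0.1349

0.1349


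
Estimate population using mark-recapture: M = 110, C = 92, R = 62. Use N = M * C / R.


N = M * C / R = 110 * 92 / 62 = 10120 / 62 = 163.23 ≈ 163

163 individuals


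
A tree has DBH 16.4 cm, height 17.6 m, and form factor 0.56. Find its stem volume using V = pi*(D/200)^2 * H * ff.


(D/200)^2 = (16.4/200)^2 = 0.082^2 = 0.006724
BA = 3.141593 * 0.006724 = 0.0211241 m^2
V = 0.0211241 * 17.6 * 0.56 = 0.208199 ≈ 0.208 m^3

0.208 m^3


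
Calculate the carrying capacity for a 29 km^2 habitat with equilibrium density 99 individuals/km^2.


K = 99 * 29 = 2871 individuals

2871 individuals


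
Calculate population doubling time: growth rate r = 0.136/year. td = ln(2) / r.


td = ln(2) / 0.136 = 0.693147 / 0.136 = 5.09667 ≈ 5.1 years

5.1 years


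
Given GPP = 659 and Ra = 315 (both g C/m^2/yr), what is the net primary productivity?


NPP = GPP - Ra = 659 - 315 = 344 g C/m^2/yr

344 g C/m^2/yr


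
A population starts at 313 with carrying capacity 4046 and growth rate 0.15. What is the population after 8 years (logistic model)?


(K - N0)/N0 = (4046 - 313)/313 = 3733/313 = 11.9265
r*t = 0.15 * 8 = 1.2; exp(-1.2) = 0.301194
11.9265 * 0.301194 = 3.59219
1 + 3.59219 = 4.59219
N = 4046 / 4.59219 = 881.061 ≈ 881

881


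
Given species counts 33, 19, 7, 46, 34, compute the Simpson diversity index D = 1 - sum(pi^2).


Total N = 33 + 19 + 7 + 46 + 34 = 139
Per-species terms:
  p = 33/139 = 0.237410; p^2 = 0.237410^2 = 0.056364
  p = 19/139 = 0.136691; p^2 = 0.136691^2 = 0.018684
  p = 7/139 = 0.050360; p^2 = 0.050360^2 = 0.002536
  p = 46/139 = 0.330935; p^2 = 0.330935^2 = 0.109518
  p = 34/139 = 0.244604; p^2 = 0.244604^2 = 0.059831
sum(p^2) = 0.056364 + 0.018684 + 0.002536 + 0.109518 + 0.059831 = 0.246933
D = 1 - 0.246933 = 0.753067 ≈ 0.7531

0.7531


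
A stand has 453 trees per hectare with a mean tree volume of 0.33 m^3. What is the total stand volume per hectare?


V_stand = 453 * 0.33 = 149.49 ≈ 149.5 m^3/ha

149.5 m^3/ha


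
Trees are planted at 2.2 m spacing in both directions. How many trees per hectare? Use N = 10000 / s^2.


N = 10000 / 2.2^2 = 10000 / 4.84 = 2066.12 ≈ 2066 trees/ha

2066 trees/ha


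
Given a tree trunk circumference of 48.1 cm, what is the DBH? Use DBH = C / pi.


DBH = C / pi = 48.1 / 3.141593 = 15.3107 ≈ 15.31 cm

15.31 cm


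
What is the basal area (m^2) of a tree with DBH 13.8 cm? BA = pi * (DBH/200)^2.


D/200 = 13.8/200 = 0.069 m
(D/200)^2 = 0.069^2 = 0.004761
BA = 3.141593 * 0.004761 = 0.0149571 ≈ 0.0150 m^2

0.0150 m^2


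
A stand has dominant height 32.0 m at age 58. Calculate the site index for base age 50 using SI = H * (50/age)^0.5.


50/58 = 0.862069
(0.862069)^0.5 = 0.928477
SI = 32.0 * 0.928477 = 29.7113 ≈ 29.7 m

29.7 m


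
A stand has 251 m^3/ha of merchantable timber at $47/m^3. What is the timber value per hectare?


Value = 251 * 47 = $11797/ha

$11797/ha


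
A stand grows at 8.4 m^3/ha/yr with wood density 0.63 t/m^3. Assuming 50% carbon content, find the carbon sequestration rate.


C = 8.4 * 0.63 * 0.5 = 2.646 ≈ 2.65 t C/ha/yr

2.65 t C/ha/yr


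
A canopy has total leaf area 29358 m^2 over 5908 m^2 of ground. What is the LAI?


LAI = 29358 / 5908 = 4.9692 ≈ 4.97

4.97


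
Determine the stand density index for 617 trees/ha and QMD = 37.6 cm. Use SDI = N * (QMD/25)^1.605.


QMD/25 = 37.6/25 = 1.504
(1.504)^1.605 = exp(1.605 * ln(1.504)) = exp(1.605 * 0.408128) = exp(0.655045) = 1.92523
SDI = 617 * 1.92523 = 1187.87 ≈ 1188

1188


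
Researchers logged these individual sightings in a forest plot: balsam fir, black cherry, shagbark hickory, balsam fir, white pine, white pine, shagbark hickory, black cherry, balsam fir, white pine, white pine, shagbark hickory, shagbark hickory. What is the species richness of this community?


Total individuals logged = 13
Distinct species (count of individuals): balsam fir (3), black cherry (2), shagbark hickory (4), white pine (4)
Species richness = number of distinct species = 4

4


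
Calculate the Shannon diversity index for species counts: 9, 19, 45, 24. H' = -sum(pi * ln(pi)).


Total N = 9 + 19 + 45 + 24 = 97
Per-species terms:
  p = 9/97 = 0.092784; ln(p) = -2.377481; p*ln(p) = 0.092784 * (-2.377481) = -0.220592
  p = 19/97 = 0.195876; ln(p) = -1.630273; p*ln(p) = 0.195876 * (-1.630273) = -0.319331
  p = 45/97 = 0.463918; ln(p) = -0.768047; p*ln(p) = 0.463918 * (-0.768047) = -0.356311
  p = 24/97 = 0.247423; ln(p) = -1.396656; p*ln(p) = 0.247423 * (-1.396656) = -0.345565
sum(p*ln(p)) = (-0.220592) + (-0.319331) + (-0.356311) + (-0.345565) = -1.241799
H' = -(-1.241799) = 1.241799 ≈ 1.2418

1.2418


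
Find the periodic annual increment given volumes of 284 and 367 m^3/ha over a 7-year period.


PAI = (V2 - V1) / period = (367 - 284) / 7 = 83 / 7 = 11.8571 ≈ 11.86 m^3/ha/yr

11.86 m^3/ha/yr


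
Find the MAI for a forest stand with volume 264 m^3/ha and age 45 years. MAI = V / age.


MAI = 264 / 45 = 5.8667 ≈ 5.87 m^3/ha/yr

5.87 m^3/ha/yr


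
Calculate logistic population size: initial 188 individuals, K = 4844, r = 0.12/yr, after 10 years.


(K - N0)/N0 = (4844 - 188)/188 = 4656/188 = 24.7660
r*t = 0.12 * 10 = 1.2; exp(-1.2) = 0.301194
24.7660 * 0.301194 = 7.45937
1 + 7.45937 = 8.45937
N = 4844 / 8.45937 = 572.619 ≈ 573

573


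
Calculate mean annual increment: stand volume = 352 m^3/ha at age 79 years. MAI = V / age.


MAI = 352 / 79 = 4.4557 ≈ 4.46 m^3/ha/yr

4.46 m^3/ha/yr


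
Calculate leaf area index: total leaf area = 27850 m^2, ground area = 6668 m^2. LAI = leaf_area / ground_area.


LAI = 27850 / 6668 = 4.1767 ≈ 4.18

4.18


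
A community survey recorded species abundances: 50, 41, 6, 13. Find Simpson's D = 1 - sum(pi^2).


Total N = 50 + 41 + 6 + 13 = 110
Per-species terms:
  p = 50/110 = 0.454545; p^2 = 0.454545^2 = 0.206611
  p = 41/110 = 0.372727; p^2 = 0.372727^2 = 0.138925
  p = 6/110 = 0.054545; p^2 = 0.054545^2 = 0.002975
  p = 13/110 = 0.118182; p^2 = 0.118182^2 = 0.013967
sum(p^2) = 0.206611 + 0.138925 + 0.002975 + 0.013967 = 0.362478
D = 1 - 0.362478 = 0.637522 ≈ 0.6375

0.6375


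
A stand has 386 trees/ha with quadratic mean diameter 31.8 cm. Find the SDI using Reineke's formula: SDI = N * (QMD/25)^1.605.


QMD/25 = 31.8/25 = 1.272
(1.272)^1.605 = exp(1.605 * ln(1.272)) = exp(1.605 * 0.240590) = exp(0.386147) = 1.47130
SDI = 386 * 1.47130 = 567.922 ≈ 568

568
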